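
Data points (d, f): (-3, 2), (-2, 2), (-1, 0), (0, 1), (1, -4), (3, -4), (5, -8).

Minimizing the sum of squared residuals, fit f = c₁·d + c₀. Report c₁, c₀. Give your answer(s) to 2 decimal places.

From the data, Σd·d = 49, Σd = 3, Σ1 = 7.
Moment sums: Σd·f = -66, Σf = -11.
Normal equations: [[49, 3]; [3, 7]]·[c₁, c₀]ᵀ = [-66, -11]ᵀ.
Δ = 49·7 − 3² = 334.
c₁ = ((-66)·7 − 3·(-11))/334 = -429/334; c₀ = (49·(-11) − 3·(-66))/334 = -341/334.

c₁ = -1.28, c₀ = -1.02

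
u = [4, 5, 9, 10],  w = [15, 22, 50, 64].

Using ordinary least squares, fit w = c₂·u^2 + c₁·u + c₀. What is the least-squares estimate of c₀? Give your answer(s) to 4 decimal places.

From the data, Σu^2·u^2 = 17442, Σu^2·u = 1918, Σu^2 = 222, Σu·u = 222, Σu = 28, Σ1 = 4.
And Σu^2·w = 11240, Σu·w = 1260, Σw = 151.
MᵀM·[c₂, c₁, c₀]ᵀ = Mᵀw becomes [[17442, 1918, 222]; [1918, 222, 28]; [222, 28, 4]]·[c₂, c₁, c₀]ᵀ = [11240, 1260, 151]ᵀ.
Solving the 3×3 system (Gaussian elimination) gives c₂ = 7/10, c₁ = -259/130, c₀ = 167/13.

c₀ = 12.8462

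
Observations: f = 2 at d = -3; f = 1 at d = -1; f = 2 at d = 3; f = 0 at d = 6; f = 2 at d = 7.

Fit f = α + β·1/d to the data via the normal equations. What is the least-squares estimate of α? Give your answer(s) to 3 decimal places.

The normal equations are: 5·α + (-29/42)·β = 7;  (-29/42)·α + (249/196)·β = -5/7.
Eliminating β: (249/196)·(row 1) − (-29/42)·(row 2) gives (2591/441)·α = (249/196)·7 − (-29/42)·(-5/7) = 4939/588, so α = 14817/10364.
Then β = ((-5/7) − (-29/42)·(14817/10364))/(249/196) = 1113/5182.

α = 1.430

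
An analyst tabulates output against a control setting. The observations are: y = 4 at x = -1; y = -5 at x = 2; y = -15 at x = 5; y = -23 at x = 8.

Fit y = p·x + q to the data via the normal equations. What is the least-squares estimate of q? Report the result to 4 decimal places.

Setting ∂/∂p … = 0 gives: 94·p + 14·q = -273;  14·p + 4·q = -39.
(Σx·x = 94, Σx = 14, Σ1 = 4, Σx·y = -273, Σy = -39.)
Eliminating q: 4·(row 1) − 14·(row 2) gives 180·p = 4·(-273) − 14·(-39) = -546, so p = -91/30.
Then q = ((-39) − 14·(-91/30))/4 = 13/15.

q = 0.8667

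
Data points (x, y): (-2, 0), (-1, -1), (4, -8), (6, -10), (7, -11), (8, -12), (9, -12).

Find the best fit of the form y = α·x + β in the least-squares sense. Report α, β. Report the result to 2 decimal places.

α = -1.17, β = -2.54

Setting ∂/∂α … = 0 gives: 251·α + 31·β = -372;  31·α + 7·β = -54.
(Σx·x = 251, Σx = 31, Σ1 = 7, Σx·y = -372, Σy = -54.)
Determinant 251·7 − 31² = 796.
α = ((-372)·7 − 31·(-54))/796 = -465/398; β = (251·(-54) − 31·(-372))/796 = -1011/398.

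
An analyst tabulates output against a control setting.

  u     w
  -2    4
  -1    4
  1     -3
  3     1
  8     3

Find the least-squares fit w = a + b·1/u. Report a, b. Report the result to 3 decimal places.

a = 1.771, b = -3.458

Sums needed: Σ1 = 5, Σ1/u = -1/24, Σ1/u·1/u = 1369/576.
For Xᵀw: Σw = 9, Σ1/u·w = -199/24.
Eliminating b: (1369/576)·(row 1) − (-1/24)·(row 2) gives (1711/144)·a = (1369/576)·9 − (-1/24)·(-199/24) = 6061/288, so a = 209/118.
Then b = ((-199/24) − (-1/24)·(209/118))/(1369/576) = -204/59.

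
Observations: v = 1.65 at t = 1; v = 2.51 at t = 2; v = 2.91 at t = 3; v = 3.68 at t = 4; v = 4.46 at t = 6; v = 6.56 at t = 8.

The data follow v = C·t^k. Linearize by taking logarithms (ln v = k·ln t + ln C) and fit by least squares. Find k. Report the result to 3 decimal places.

k = 0.624

With ln vᵢ as the transformed response and ln tᵢ as the regressor:
Σln t = 7.0493, Σ(ln t)² = 11.1437, Σln v = 7.1683, Σln t·ln v = 10.2080.
Equations: 11.1437·k + 7.0493·ln C = 10.2080;  7.0493·k + 6·ln C = 7.1683.
Δ = 11.1437·6 − (7.0493)² = 17.1702; k = (10.2080·6 − 7.0493·7.1683)/17.1702 = 0.62415, ln C = (11.1437·7.1683 − 7.0493·10.2080)/17.1702 = 0.46141.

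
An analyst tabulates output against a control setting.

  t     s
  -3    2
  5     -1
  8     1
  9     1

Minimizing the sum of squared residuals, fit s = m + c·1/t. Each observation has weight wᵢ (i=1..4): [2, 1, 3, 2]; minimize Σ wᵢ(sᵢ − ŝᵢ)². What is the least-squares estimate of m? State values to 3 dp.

m = 1.052

The normal system XᵀWX·[m, c]ᵀ = XᵀWs is [[8, 47/360]; [47/360, 43259/129600]]·[m, c]ᵀ = [8, -337/360]ᵀ.
Determinant 8·(43259/129600) − (47/360)² = 38207/14400.
m = (8·(43259/129600) − (47/360)·(-337/360))/(38207/14400) = 120637/114621; c = (8·(-337/360) − (47/360)·8)/(38207/14400) = -122880/38207.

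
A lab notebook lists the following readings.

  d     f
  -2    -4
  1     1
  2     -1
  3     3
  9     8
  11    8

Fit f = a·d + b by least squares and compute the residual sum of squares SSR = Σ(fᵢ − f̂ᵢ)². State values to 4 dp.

SSR = 8.9839

Normal-equation sums: Σd·d = 220, Σd = 24, Σ1 = 6.
For Xᵀf: Σd·f = 176, Σf = 15.
Normal equations: [[220, 24]; [24, 6]]·[a, b]ᵀ = [176, 15]ᵀ.
det = 220·6 − 24² = 744.
a = (176·6 − 24·15)/744 = 29/31; b = (220·15 − 24·176)/744 = -77/62.
Residuals: -55/62, 81/62, -101/62, 89/62, 51/62, -65/62; SSR = 557/62.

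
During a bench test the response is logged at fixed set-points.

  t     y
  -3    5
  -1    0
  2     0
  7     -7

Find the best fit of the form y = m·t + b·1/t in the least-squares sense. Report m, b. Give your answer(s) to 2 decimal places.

Compute the Gram sums: Σt·t = 63, Σt·1/t = 4, Σ1/t·1/t = 2437/1764.
Right-hand side: Σt·y = -64, Σ1/t·y = -8/3.
Normal equations: [[63, 4]; [4, 2437/1764]]·[m, b]ᵀ = [-64, -8/3]ᵀ.
det = 63·(2437/1764) − 4² = 1989/28.
m = ((-64)·(2437/1764) − 4·(-8/3))/(1989/28) = -137152/125307; b = (63·(-8/3) − 4·(-64))/(1989/28) = 2464/1989.

m = -1.09, b = 1.24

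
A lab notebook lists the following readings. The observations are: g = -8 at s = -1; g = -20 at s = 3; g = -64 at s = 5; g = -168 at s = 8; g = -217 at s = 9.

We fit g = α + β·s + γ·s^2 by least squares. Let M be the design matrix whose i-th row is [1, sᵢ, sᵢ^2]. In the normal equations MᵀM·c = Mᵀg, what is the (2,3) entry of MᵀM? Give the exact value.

1392

Row 2 ↔ basis s, column 3 ↔ basis s^2, so (MᵀM)_{2,3} = Σᵢ (s)·(s^2) = (-1)·(1) + (3)·(9) + (5)·(25) + (8)·(64) + (9)·(81) = 1392.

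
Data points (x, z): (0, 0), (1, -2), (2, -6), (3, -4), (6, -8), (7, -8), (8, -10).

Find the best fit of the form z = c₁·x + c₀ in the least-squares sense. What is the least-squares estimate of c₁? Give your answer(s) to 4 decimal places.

Compute the Gram sums: Σx·x = 163, Σx = 27, Σ1 = 7.
For Aᵀz: Σx·z = -210, Σz = -38.
Determinant 163·7 − 27² = 412.
c₁ = ((-210)·7 − 27·(-38))/412 = -111/103; c₀ = (163·(-38) − 27·(-210))/412 = -131/103.

c₁ = -1.0777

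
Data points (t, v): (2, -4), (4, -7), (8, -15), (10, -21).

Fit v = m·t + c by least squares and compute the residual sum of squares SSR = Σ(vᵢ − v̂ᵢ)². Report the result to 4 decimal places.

Compute the Gram sums: Σt·t = 184, Σt = 24, Σ1 = 4.
And Σt·v = -366, Σv = -47.
Determinant 184·4 − 24² = 160.
m = ((-366)·4 − 24·(-47))/160 = -21/10; c = (184·(-47) − 24·(-366))/160 = 17/20.
Residuals: -13/20, 11/20, 19/20, -17/20; SSR = 47/20.

SSR = 2.3500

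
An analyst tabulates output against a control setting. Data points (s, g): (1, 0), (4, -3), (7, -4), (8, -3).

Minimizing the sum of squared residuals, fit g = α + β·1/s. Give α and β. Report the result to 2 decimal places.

Normal-equation sums: Σ1 = 4, Σ1/s = 85/56, Σ1/s·1/s = 3445/3136.
Right-hand side: Σg = -10, Σ1/s·g = -95/56.
AᵀA·[α, β]ᵀ = Aᵀg becomes [[4, 85/56]; [85/56, 3445/3136]]·[α, β]ᵀ = [-10, -95/56]ᵀ.
det = 4·(3445/3136) − (85/56)² = 6555/3136.
α = ((-10)·(3445/3136) − (85/56)·(-95/56))/(6555/3136) = -5275/1311; β = (4·(-95/56) − (85/56)·(-10))/(6555/3136) = 5264/1311.

α = -4.02, β = 4.02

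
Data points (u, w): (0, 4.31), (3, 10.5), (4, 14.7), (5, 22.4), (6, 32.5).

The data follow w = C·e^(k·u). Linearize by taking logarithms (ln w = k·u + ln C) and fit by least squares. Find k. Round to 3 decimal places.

Taking logs, ln w = k·u + ln C, so regress ln w on u.
AᵀA = [[86.0000, 18.0000]; [18.0000, 5]], rhs = [54.2383, 13.0905]ᵀ  (here Σu = 18.0000, Σ(u)² = 86.0000, Σln w = 13.0905, Σu·ln w = 54.2383).
Solving (det = 106.0000): k = 0.33550, ln C = 1.41029.

k = 0.335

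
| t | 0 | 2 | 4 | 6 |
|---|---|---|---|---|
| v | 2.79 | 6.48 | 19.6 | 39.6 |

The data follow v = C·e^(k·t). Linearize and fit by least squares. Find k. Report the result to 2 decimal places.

k = 0.45

Let Y = ln v. Fitting Y = k·t + ln C by least squares:
Sums: Σt = 12.0000, Σ(t)² = 56.0000, Σln v = 9.5491, Σt·ln v = 37.7125.
Normal system: [[56.0000, 12.0000]; [12.0000, 4]]·[k, ln C]ᵀ = [37.7125, 9.5491]ᵀ.
Solving (det = 80.0000): k = 0.45326, ln C = 1.02750.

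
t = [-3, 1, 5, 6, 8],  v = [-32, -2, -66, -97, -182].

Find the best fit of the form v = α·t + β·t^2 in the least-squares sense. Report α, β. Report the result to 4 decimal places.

α = 1.8362, β = -3.0494

From the data, Σt·t = 135, Σt·t^2 = 827, Σt^2·t^2 = 6099.
Right-hand side: Σt·v = -2274, Σt^2·v = -17080.
Eliminating β: 6099·(row 1) − 827·(row 2) gives 139436·α = 6099·(-2274) − 827·(-17080) = 256034, so α = 128017/69718.
Then β = ((-17080) − 827·(128017/69718))/6099 = -212601/69718.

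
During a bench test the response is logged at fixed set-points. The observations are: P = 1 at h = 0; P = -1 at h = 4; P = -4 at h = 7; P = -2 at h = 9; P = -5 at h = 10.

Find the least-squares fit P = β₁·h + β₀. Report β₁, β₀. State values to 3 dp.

β₁ = -0.515, β₀ = 0.891

Entries of MᵀM: Σh·h = 246, Σh = 30, Σ1 = 5.
Moment sums: Σh·P = -100, ΣP = -11.
MᵀM·[β₁, β₀]ᵀ = MᵀP becomes [[246, 30]; [30, 5]]·[β₁, β₀]ᵀ = [-100, -11]ᵀ.
Δ = 246·5 − 30² = 330.
β₁ = ((-100)·5 − 30·(-11))/330 = -17/33; β₀ = (246·(-11) − 30·(-100))/330 = 49/55.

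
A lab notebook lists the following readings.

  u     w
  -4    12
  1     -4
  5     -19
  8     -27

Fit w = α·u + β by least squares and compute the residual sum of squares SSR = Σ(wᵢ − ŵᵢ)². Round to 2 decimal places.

The normal equations are: 106·α + 10·β = -363;  10·α + 4·β = -38.
Δ = 106·4 − 10² = 324.
α = ((-363)·4 − 10·(-38))/324 = -268/81; β = (106·(-38) − 10·(-363))/324 = -199/162.
Residuals: -1/162, 29/54, -199/162, 113/162; SSR = 185/81.

SSR = 2.28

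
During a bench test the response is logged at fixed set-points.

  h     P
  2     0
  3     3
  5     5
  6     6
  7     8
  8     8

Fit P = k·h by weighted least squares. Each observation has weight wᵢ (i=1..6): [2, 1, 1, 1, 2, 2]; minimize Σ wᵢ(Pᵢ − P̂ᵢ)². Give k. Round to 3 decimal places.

Entries of MᵀWM: Σwᵢ·h·h = 304.
And Σwᵢ·h·P = 310.
MᵀWM·[k]ᵀ = MᵀWP becomes [[304]]·[k]ᵀ = [310]ᵀ.
k = 310/304 = 1.01974.

k = 1.020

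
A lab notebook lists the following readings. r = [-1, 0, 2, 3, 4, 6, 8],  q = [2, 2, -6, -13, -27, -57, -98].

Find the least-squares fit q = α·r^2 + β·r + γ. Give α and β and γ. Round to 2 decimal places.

XᵀX·[α, β, γ]ᵀ = Xᵀq reads: 5746·α + 826·β + 130·γ = -8895;  826·α + 130·β + 22·γ = -1287;  130·α + 22·β + 7·γ = -197.
Solving the 3×3 system (Gaussian elimination) gives α = -11635/8316, β = -11455/8316, γ = 4511/2079.

α = -1.40, β = -1.38, γ = 2.17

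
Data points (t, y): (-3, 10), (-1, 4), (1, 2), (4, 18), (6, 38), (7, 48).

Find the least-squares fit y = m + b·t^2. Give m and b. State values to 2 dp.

m = 2.11, b = 0.96

Normal-equation sums: Σ1 = 6, Σt^2 = 112, Σt^2·t^2 = 4036.
Right-hand side: Σy = 120, Σt^2·y = 4104.
AᵀA·[m, b]ᵀ = Aᵀy becomes [[6, 112]; [112, 4036]]·[m, b]ᵀ = [120, 4104]ᵀ.
Δ = 6·4036 − 112² = 11672.
m = (120·4036 − 112·4104)/11672 = 3084/1459; b = (6·4104 − 112·120)/11672 = 1398/1459.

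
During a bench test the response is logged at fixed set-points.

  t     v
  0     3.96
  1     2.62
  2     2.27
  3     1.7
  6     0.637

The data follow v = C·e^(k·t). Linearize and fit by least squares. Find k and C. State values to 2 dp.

Let Y = ln v. Fitting Y = k·t + ln C by least squares:
AᵀA = [[50.0000, 12.0000]; [12.0000, 5]], rhs = [1.4887, 3.2388]ᵀ  (here Σt = 12.0000, Σ(t)² = 50.0000, Σln v = 3.2388, Σt·ln v = 1.4887).
Δ = 50.0000·5 − (12.0000)² = 106.0000; k = (1.4887·5 − 12.0000·3.2388)/106.0000 = -0.29644, ln C = (50.0000·3.2388 − 12.0000·1.4887)/106.0000 = 1.35922, so C = exp(1.35922) = 3.89317.

k = -0.30, C = 3.89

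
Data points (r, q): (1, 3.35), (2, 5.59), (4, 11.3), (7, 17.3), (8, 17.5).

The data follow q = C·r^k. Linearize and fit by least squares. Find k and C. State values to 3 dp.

With ln qᵢ as the transformed response and ln rᵢ as the regressor:
Sums: Σln r = 6.1048, Σ(ln r)² = 10.5129, Σln q = 11.0676, Σln r·ln q = 16.0534.
Normal system: [[10.5129, 6.1048]; [6.1048, 5]]·[k, ln C]ᵀ = [16.0534, 11.0676]ᵀ.
Δ = 10.5129·5 − (6.1048)² = 15.2960; k = (16.0534·5 − 6.1048·11.0676)/15.2960 = 0.83036, ln C = (10.5129·11.0676 − 6.1048·16.0534)/15.2960 = 1.19970, so C = exp(1.19970) = 3.31911.

k = 0.830, C = 3.319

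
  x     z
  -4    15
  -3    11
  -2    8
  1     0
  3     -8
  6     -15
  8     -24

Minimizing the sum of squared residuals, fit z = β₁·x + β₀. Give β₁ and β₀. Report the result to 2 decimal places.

β₁ = -3.13, β₀ = 2.16

From the data, Σx·x = 139, Σx = 9, Σ1 = 7.
Right-hand side: Σx·z = -415, Σz = -13.
So MᵀM·[β₁, β₀]ᵀ = Mᵀz: [[139, 9]; [9, 7]]·[β₁, β₀]ᵀ = [-415, -13]ᵀ.
Determinant 139·7 − 9² = 892.
β₁ = ((-415)·7 − 9·(-13))/892 = -697/223; β₀ = (139·(-13) − 9·(-415))/892 = 482/223.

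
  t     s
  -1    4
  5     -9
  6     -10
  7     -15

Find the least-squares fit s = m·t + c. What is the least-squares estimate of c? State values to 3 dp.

c = 1.987

Sums needed: Σt·t = 111, Σt = 17, Σ1 = 4.
And Σt·s = -214, Σs = -30.
Δ = 111·4 − 17² = 155.
m = ((-214)·4 − 17·(-30))/155 = -346/155; c = (111·(-30) − 17·(-214))/155 = 308/155.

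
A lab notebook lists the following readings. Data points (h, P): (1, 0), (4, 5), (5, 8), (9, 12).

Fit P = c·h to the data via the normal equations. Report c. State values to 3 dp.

c = 1.366

Normal-equation sums: Σh·h = 123.
For XᵀP: Σh·P = 168.
Normal equations: [[123]]·[c]ᵀ = [168]ᵀ.
c = 168/123 = 1.36585.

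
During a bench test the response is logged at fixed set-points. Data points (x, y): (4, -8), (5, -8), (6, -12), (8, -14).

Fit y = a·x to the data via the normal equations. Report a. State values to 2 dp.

Setting ∂/∂a … = 0 gives: 141·a = -256.
Hence a = -256 / 141 ≈ -1.8156.

a = -1.82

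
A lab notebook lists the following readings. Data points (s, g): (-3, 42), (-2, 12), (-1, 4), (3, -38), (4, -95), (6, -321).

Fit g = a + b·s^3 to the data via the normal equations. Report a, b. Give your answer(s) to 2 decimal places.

a = 1.45, b = -1.49

With design matrix A, AᵀA = [[6, 271]; [271, 52275]] and Aᵀg = [-396, -77676]ᵀ.
Δ = 6·52275 − 271² = 240209.
a = ((-396)·52275 − 271·(-77676))/240209 = 349296/240209; b = (6·(-77676) − 271·(-396))/240209 = -358740/240209.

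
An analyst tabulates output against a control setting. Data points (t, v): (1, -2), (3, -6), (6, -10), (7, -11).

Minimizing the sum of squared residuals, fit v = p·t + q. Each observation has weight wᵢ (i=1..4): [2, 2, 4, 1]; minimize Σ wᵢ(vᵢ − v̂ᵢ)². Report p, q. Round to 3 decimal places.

p = -1.515, q = -0.879

Forming AᵀWA = [[213, 39]; [39, 9]] and AᵀWv = [-357, -67]ᵀ gives AᵀWA·[p, q]ᵀ = AᵀWv.
Δ = 213·9 − 39² = 396.
p = ((-357)·9 − 39·(-67))/396 = -50/33; q = (213·(-67) − 39·(-357))/396 = -29/33.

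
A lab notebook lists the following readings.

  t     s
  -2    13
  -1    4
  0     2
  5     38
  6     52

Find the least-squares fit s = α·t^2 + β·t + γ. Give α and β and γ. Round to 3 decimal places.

α = 1.672, β = -1.520, γ = 2.166

From the data, Σt^2·t^2 = 1938, Σt^2·t = 332, Σt^2 = 66, Σt·t = 66, Σt = 8, Σ1 = 5.
Moment sums: Σt^2·s = 2878, Σt·s = 472, Σs = 109.
Normal equations: [[1938, 332, 66]; [332, 66, 8]; [66, 8, 5]]·[α, β, γ]ᵀ = [2878, 472, 109]ᵀ.
Inverting the 3×3 Gram matrix, [α, β, γ]ᵀ = [11486/6871, -10444/6871, 14883/6871]ᵀ.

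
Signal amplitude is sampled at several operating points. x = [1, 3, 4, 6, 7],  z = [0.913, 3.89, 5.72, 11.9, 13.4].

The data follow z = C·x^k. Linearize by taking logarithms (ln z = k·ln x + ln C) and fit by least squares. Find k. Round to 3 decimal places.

With ln zᵢ as the transformed response and ln xᵢ as the regressor:
Σln x = 6.2226, Σ(ln x)² = 10.1257, Σln z = 8.0832, Σln x·ln z = 13.3975.
Equations: 10.1257·k + 6.2226·ln C = 13.3975;  6.2226·k + 5·ln C = 8.0832.
Δ = 10.1257·5 − (6.2226)² = 11.9082; k = (13.3975·5 − 6.2226·8.0832)/11.9082 = 1.40152, ln C = (10.1257·8.0832 − 6.2226·13.3975)/11.9082 = -0.12758.

k = 1.402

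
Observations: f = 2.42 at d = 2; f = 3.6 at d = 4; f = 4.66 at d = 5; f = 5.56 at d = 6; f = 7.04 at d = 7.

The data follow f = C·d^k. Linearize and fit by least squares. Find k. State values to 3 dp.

k = 0.823

With ln fᵢ as the transformed response and ln dᵢ as the regressor:
Sums: Σln d = 7.4265, Σ(ln d)² = 11.9895, Σln f = 7.3709, Σln d·ln f = 11.7369.
Normal system: [[11.9895, 7.4265]; [7.4265, 5]]·[k, ln C]ᵀ = [11.7369, 7.3709]ᵀ.
Solving (det = 4.7940): k = 0.82267, ln C = 0.25227.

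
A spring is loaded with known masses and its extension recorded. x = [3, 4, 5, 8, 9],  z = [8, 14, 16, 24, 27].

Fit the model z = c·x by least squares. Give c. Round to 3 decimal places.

Entries of MᵀM: Σx·x = 195.
And Σx·z = 595.
Hence c = 595 / 195 ≈ 3.05128.

c = 3.051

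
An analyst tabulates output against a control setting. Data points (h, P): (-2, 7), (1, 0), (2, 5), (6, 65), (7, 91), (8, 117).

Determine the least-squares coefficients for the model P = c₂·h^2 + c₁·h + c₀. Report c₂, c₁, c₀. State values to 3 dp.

c₂ = 1.912, c₁ = -0.363, c₀ = -1.523

Setting ∂/∂c₂ … = 0 gives: 7826·c₂ + 1072·c₁ + 158·c₀ = 14335;  1072·c₂ + 158·c₁ + 22·c₀ = 1959;  158·c₂ + 22·c₁ + 6·c₀ = 285.
Row-reducing yields c₂ = 58417/30549, c₁ = -11099/30549, c₀ = -31027/20366.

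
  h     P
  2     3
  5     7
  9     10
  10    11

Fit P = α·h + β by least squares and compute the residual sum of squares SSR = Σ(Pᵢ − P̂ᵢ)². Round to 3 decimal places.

With design matrix X, XᵀX = [[210, 26]; [26, 4]] and XᵀP = [241, 31]ᵀ.
Δ = 210·4 − 26² = 164.
α = (241·4 − 26·31)/164 = 79/82; β = (210·31 − 26·241)/164 = 61/41.
Residuals: -17/41, 57/82, -13/82, -5/41; SSR = 57/82.

SSR = 0.695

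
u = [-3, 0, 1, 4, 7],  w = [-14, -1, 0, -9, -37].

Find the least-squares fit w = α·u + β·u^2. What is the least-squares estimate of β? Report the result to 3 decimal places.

β = -0.993

With design matrix X, XᵀX = [[75, 381]; [381, 2739]] and Xᵀw = [-253, -2083]ᵀ.
det = 75·2739 − 381² = 60264.
α = ((-253)·2739 − 381·(-2083))/60264 = 466/279; β = (75·(-2083) − 381·(-253))/60264 = -277/279.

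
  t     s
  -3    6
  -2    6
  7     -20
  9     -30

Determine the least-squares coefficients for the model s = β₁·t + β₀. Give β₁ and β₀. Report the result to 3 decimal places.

Forming XᵀX = [[143, 11]; [11, 4]] and Xᵀs = [-440, -38]ᵀ gives XᵀX·[β₁, β₀]ᵀ = Xᵀs.
Eliminating β₀: 4·(row 1) − 11·(row 2) gives 451·β₁ = 4·(-440) − 11·(-38) = -1342, so β₁ = -122/41.
Then β₀ = ((-38) − 11·(-122/41))/4 = -54/41.

β₁ = -2.976, β₀ = -1.317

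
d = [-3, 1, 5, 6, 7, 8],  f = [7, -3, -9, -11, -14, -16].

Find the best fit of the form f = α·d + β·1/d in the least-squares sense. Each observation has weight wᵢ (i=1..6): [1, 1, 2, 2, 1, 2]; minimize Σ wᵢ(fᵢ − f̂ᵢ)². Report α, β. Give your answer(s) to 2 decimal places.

Entries of AᵀWA: Σwᵢ·d·d = 309, Σwᵢ·d·1/d = 9, Σwᵢ·1/d·1/d = 152683/117600.
Right-hand side: Σwᵢ·d·f = -600, Σwᵢ·1/d·f = -93/5.
Normal equations: [[309, 9]; [9, 152683/117600]]·[α, β]ᵀ = [-600, -93/5]ᵀ.
det = 309·(152683/117600) − 9² = 12551149/39200.
α = ((-600)·(152683/117600) − 9·(-93/5))/(12551149/39200) = -23974520/12551149; β = (309·(-93/5) − 9·(-600))/(12551149/39200) = -13618080/12551149.

α = -1.91, β = -1.09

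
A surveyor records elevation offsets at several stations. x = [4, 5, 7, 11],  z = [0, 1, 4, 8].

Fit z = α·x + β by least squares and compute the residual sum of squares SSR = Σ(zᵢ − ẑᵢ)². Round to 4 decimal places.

With design matrix M, MᵀM = [[211, 27]; [27, 4]] and Mᵀz = [121, 13]ᵀ.
Eliminating β: 4·(row 1) − 27·(row 2) gives 115·α = 4·121 − 27·13 = 133, so α = 133/115.
Then β = (13 − 27·(133/115))/4 = -524/115.
Residuals: -8/115, -26/115, 53/115, -19/115; SSR = 34/115.

SSR = 0.2957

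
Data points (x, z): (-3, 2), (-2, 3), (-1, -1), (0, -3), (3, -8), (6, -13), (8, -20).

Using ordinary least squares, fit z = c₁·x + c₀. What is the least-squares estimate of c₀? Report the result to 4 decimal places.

MᵀM·[c₁, c₀]ᵀ = Mᵀz reads: 123·c₁ + 11·c₀ = -273;  11·c₁ + 7·c₀ = -40.
Determinant 123·7 − 11² = 740.
c₁ = ((-273)·7 − 11·(-40))/740 = -1471/740; c₀ = (123·(-40) − 11·(-273))/740 = -1917/740.

c₀ = -2.5905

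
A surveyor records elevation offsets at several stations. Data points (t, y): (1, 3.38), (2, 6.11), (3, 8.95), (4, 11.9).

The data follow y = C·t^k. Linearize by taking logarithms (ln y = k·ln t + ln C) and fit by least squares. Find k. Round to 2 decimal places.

k = 0.90

Linearized form: ln y = k·ln t + ln C. From the 4 transformed points,
Σln t = 3.1781, Σ(ln t)² = 3.6092, Σln y = 7.6960, Σln t·ln y = 7.0955.
Equations: 3.6092·k + 3.1781·ln C = 7.0955;  3.1781·k + 4·ln C = 7.6960.
Δ = 3.6092·4 − (3.1781)² = 4.3368; k = (7.0955·4 − 3.1781·7.6960)/4.3368 = 0.90477, ln C = (3.6092·7.6960 − 3.1781·7.0955)/4.3368 = 1.20514.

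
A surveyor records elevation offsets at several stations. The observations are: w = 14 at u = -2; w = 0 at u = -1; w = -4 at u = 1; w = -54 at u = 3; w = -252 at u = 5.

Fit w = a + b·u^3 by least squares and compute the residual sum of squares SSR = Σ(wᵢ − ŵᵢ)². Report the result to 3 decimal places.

Normal-equation sums: Σ1 = 5, Σu^3 = 144, Σu^3·u^3 = 16420.
Moment sums: Σw = -296, Σu^3·w = -33074.
det = 5·16420 − 144² = 61364.
a = ((-296)·16420 − 144·(-33074))/61364 = -24416/15341; b = (5·(-33074) − 144·(-296))/61364 = -61373/30682.
Residuals: -274/667, -12541/30682, -12523/30682, 49075/30682, -11407/30682; SSR = 49075/15341.

SSR = 3.199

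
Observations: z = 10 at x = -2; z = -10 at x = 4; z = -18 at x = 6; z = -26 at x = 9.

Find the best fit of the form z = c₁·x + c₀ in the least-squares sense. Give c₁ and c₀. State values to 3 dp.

c₁ = -3.320, c₀ = 3.112

Setting ∂/∂c₁ … = 0 gives: 137·c₁ + 17·c₀ = -402;  17·c₁ + 4·c₀ = -44.
Determinant 137·4 − 17² = 259.
c₁ = ((-402)·4 − 17·(-44))/259 = -860/259; c₀ = (137·(-44) − 17·(-402))/259 = 806/259.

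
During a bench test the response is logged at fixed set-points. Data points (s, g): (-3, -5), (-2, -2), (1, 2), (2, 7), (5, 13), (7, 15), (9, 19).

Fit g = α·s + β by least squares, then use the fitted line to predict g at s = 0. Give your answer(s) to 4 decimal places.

Compute the Gram sums: Σs·s = 173, Σs = 19, Σ1 = 7.
And Σs·g = 376, Σg = 49.
Normal equations: [[173, 19]; [19, 7]]·[α, β]ᵀ = [376, 49]ᵀ.
det = 173·7 − 19² = 850.
α = (376·7 − 19·49)/850 = 1701/850; β = (173·49 − 19·376)/850 = 1333/850.
At s = 0: ĝ = (1701/850)·(0) + (1333/850)·(1) = 1333/850.

ĝ = 1.5682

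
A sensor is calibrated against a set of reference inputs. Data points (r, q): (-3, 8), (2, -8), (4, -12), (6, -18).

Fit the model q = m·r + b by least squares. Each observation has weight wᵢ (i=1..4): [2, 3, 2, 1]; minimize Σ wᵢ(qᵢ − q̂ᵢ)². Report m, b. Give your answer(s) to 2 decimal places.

m = -2.89, b = -1.19

The normal system MᵀWM·[m, b]ᵀ = MᵀWq is [[98, 14]; [14, 8]]·[m, b]ᵀ = [-300, -50]ᵀ.
Eliminating b: 8·(row 1) − 14·(row 2) gives 588·m = 8·(-300) − 14·(-50) = -1700, so m = -425/147.
Then b = ((-50) − 14·(-425/147))/8 = -25/21.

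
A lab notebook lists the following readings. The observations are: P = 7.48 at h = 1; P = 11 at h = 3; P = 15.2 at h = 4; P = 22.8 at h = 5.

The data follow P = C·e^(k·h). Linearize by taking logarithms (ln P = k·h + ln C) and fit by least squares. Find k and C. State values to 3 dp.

k = 0.273, C = 5.357

Taking logs, ln P = k·h + ln C, so regress ln P on h.
Σh = 13.0000, Σ(h)² = 51.0000, Σln P = 10.2582, Σh·ln P = 35.7249.
Equations: 51.0000·k + 13.0000·ln C = 35.7249;  13.0000·k + 4·ln C = 10.2582.
Slope k = (n·Σh·ln P − Σh·Σln P)/(n·Σ(h)² − (Σh)²) = (4·35.7249 − 13.0000·10.2582)/35.0000 = 0.27266; ln C = (Σln P − k·Σh)/n = 1.67839, so C = exp(1.67839) = 5.35692.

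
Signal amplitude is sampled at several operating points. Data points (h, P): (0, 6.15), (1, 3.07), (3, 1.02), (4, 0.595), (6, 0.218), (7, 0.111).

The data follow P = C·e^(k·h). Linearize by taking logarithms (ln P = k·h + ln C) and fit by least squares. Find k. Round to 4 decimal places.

k = -0.5582

Linearized form: ln P = k·h + ln C. From the 6 transformed points,
Over the data: Σh = 21.0000, Σ(h)² = 111.0000, Σln P = -1.2827, Σh·ln P = -25.4228.
Normal system: [[111.0000, 21.0000]; [21.0000, 6]]·[k, ln C]ᵀ = [-25.4228, -1.2827]ᵀ.
Solving (det = 225.0000): k = -0.55822, ln C = 1.73998.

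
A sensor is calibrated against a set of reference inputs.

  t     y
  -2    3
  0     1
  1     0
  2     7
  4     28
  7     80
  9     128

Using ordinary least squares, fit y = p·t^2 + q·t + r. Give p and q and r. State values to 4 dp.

With design matrix A, AᵀA = [[9251, 1137, 155]; [1137, 155, 21]; [155, 21, 7]] and Aᵀy = [14776, 1832, 247]ᵀ.
Solving the 3×3 system (Gaussian elimination) gives p = 215365/146564, q = 164957/146564, r = -23013/36641.

p = 1.4694, q = 1.1255, r = -0.6281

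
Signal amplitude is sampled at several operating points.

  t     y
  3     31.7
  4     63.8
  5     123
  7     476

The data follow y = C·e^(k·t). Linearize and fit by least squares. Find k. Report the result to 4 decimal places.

With ln yᵢ as the transformed response and tᵢ as the regressor:
AᵀA = [[99.0000, 19.0000]; [19.0000, 4]], rhs = [94.2108, 18.5897]ᵀ  (here Σt = 19.0000, Σ(t)² = 99.0000, Σln y = 18.5897, Σt·ln y = 94.2108).
Solving (det = 35.0000): k = 0.67541, ln C = 1.43920.

k = 0.6754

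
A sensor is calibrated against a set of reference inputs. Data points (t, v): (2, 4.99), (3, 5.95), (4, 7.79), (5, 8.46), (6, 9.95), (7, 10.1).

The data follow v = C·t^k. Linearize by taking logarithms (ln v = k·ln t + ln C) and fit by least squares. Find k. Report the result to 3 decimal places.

k = 0.603

Let Y = ln v. Fitting Y = k·ln t + ln C by least squares:
XᵀX = [[13.1965, 8.5252]; [8.5252, 6]], rhs = [17.9727, 12.1891]ᵀ  (here Σln t = 8.5252, Σ(ln t)² = 13.1965, Σln v = 12.1891, Σln t·ln v = 17.9727).
Δ = 13.1965·6 − (8.5252)² = 6.5005; k = (17.9727·6 − 8.5252·12.1891)/6.5005 = 0.60332, ln C = (13.1965·12.1891 − 8.5252·17.9727)/6.5005 = 1.17429.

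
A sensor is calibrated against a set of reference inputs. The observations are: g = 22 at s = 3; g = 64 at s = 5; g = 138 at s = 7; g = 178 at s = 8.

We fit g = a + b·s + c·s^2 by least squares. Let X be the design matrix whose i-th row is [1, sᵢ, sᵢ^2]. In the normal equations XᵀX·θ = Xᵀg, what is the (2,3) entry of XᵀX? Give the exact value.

Row 2 ↔ basis s, column 3 ↔ basis s^2, so (XᵀX)_{2,3} = Σᵢ (s)·(s^2) = (3)·(9) + (5)·(25) + (7)·(49) + (8)·(64) = 1007.

1007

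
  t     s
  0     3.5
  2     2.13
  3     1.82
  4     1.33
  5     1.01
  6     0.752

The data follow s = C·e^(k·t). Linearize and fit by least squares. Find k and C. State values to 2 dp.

Taking logs, ln s = k·t + ln C, so regress ln s on t.
Over the data: Σt = 20.0000, Σ(t)² = 90.0000, Σln s = 2.6178, Σt·ln s = 2.7891.
Normal system: [[90.0000, 20.0000]; [20.0000, 6]]·[k, ln C]ᵀ = [2.7891, 2.6178]ᵀ.
Slope k = (n·Σt·ln s − Σt·Σln s)/(n·Σ(t)² − (Σt)²) = (6·2.7891 − 20.0000·2.6178)/140.0000 = -0.25444; ln C = (Σln s − k·Σt)/n = 1.28445, so C = exp(1.28445) = 3.61267.

k = -0.25, C = 3.61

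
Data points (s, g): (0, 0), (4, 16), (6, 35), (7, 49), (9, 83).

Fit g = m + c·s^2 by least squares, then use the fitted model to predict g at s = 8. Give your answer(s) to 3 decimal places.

ĝ = 64.836

Entries of MᵀM: Σ1 = 5, Σs^2 = 182, Σs^2·s^2 = 10514.
And Σg = 183, Σs^2·g = 10640.
So MᵀM·[m, c]ᵀ = Mᵀg: [[5, 182]; [182, 10514]]·[m, c]ᵀ = [183, 10640]ᵀ.
Δ = 5·10514 − 182² = 19446.
m = (183·10514 − 182·10640)/19446 = -887/1389; c = (5·10640 − 182·183)/19446 = 1421/1389.
At s = 8: ĝ = (-887/1389)·(1) + (1421/1389)·(64) = 30019/463.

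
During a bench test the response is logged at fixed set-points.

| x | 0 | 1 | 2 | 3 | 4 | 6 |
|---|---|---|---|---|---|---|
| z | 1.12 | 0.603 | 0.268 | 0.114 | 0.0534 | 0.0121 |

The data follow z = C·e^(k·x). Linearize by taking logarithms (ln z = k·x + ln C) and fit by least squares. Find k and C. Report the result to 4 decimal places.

Taking logs, ln z = k·x + ln C, so regress ln z on x.
AᵀA = [[66.0000, 16.0000]; [16.0000, 6]], rhs = [-47.8611, -11.2253]ᵀ  (here Σx = 16.0000, Σ(x)² = 66.0000, Σln z = -11.2253, Σx·ln z = -47.8611).
Δ = 66.0000·6 − (16.0000)² = 140.0000; k = (-47.8611·6 − 16.0000·-11.2253)/140.0000 = -0.76830, ln C = (66.0000·-11.2253 − 16.0000·-47.8611)/140.0000 = 0.17790, so C = exp(0.17790) = 1.19471.

k = -0.7683, C = 1.1947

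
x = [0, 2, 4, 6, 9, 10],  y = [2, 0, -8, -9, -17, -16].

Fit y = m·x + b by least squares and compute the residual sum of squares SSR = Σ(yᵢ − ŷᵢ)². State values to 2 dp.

SSR = 13.24

AᵀA·[m, b]ᵀ = Aᵀy reads: 237·m + 31·b = -399;  31·m + 6·b = -48.
(Σx·x = 237, Σx = 31, Σ1 = 6, Σx·y = -399, Σy = -48.)
Determinant 237·6 − 31² = 461.
m = ((-399)·6 − 31·(-48))/461 = -906/461; b = (237·(-48) − 31·(-399))/461 = 993/461.
Residuals: -71/461, 819/461, -1057/461, 294/461, -676/461, 691/461; SSR = 6104/461.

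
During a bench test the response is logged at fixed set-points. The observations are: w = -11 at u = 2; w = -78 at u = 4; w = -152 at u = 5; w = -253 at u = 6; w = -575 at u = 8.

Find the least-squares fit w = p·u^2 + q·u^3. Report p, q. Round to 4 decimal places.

p = -1.0535, q = -0.9922

Compute the Gram sums: Σu^2·u^2 = 6289, Σu^2·u^3 = 44725, Σu^3·u^3 = 328585.
And Σu^2·w = -51000, Σu^3·w = -373128.
Δ = 6289·328585 − 44725² = 66145440.
p = ((-51000)·328585 − 44725·(-373128))/66145440 = -290355/275606; q = (6289·(-373128) − 44725·(-51000))/66145440 = -1367229/1378030.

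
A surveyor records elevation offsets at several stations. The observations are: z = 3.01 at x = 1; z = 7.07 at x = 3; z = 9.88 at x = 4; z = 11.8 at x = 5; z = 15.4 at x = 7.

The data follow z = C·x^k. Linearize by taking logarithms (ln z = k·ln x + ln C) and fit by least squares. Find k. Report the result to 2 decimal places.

k = 0.85

Taking logs, ln z = k·ln x + ln C, so regress ln z on ln x.
Σln x = 6.0403, Σ(ln x)² = 9.5056, Σln z = 10.5508, Σln x·ln z = 14.6171.
Normal system: [[9.5056, 6.0403]; [6.0403, 5]]·[k, ln C]ᵀ = [14.6171, 10.5508]ᵀ.
Solving (det = 11.0434): k = 0.84723, ln C = 1.08666.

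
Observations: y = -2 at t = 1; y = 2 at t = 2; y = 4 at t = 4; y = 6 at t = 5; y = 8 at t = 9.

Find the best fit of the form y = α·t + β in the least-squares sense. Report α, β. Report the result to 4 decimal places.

α = 1.1443, β = -1.2062

Normal-equation sums: Σt·t = 127, Σt = 21, Σ1 = 5.
Right-hand side: Σt·y = 120, Σy = 18.
So AᵀA·[α, β]ᵀ = Aᵀy: [[127, 21]; [21, 5]]·[α, β]ᵀ = [120, 18]ᵀ.
Δ = 127·5 − 21² = 194.
α = (120·5 − 21·18)/194 = 111/97; β = (127·18 − 21·120)/194 = -117/97.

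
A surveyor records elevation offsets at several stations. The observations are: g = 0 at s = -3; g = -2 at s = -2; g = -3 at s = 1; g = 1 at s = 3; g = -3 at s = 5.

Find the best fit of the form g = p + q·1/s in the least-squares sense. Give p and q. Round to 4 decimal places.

p = -1.2726, q = -0.9098

From the data, Σ1 = 5, Σ1/s = 7/10, Σ1/s·1/s = 1361/900.
And Σg = -7, Σ1/s·g = -34/15.
Eliminating q: (1361/900)·(row 1) − (7/10)·(row 2) gives (1591/225)·p = (1361/900)·(-7) − (7/10)·(-34/15) = -8099/900, so p = -8099/6364.
Then q = ((-34/15) − (7/10)·(-8099/6364))/(1361/900) = -2895/3182.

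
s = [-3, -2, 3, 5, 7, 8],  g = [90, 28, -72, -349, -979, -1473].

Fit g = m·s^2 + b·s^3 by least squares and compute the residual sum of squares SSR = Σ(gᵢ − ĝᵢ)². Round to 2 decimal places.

SSR = 2.19

With design matrix M, MᵀM = [[7300, 52668]; [52668, 396940]] and Mᵀg = [-150694, -1138196]ᵀ.
det = 7300·396940 − 52668² = 123743776.
m = ((-150694)·396940 − 52668·(-1138196))/123743776 = 16253821/15467972; b = (7300·(-1138196) − 52668·(-150694))/123743776 = -46509901/15467972.
Residuals: -191043/297461, -997819/3866993, -2105523/7733986, 2267468/3866993, 6657113/7733986, -2874497/3866993; SSR = 16941043/7733986.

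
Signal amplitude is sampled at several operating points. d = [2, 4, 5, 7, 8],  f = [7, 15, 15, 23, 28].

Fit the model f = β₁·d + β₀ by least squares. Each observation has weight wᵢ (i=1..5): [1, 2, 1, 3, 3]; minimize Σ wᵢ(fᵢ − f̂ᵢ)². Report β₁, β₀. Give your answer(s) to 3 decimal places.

From the data, Σwᵢ·d·d = 400, Σwᵢ·d = 60, Σwᵢ·1 = 10.
Moment sums: Σwᵢ·d·f = 1364, Σwᵢ·f = 205.
Normal equations: [[400, 60]; [60, 10]]·[β₁, β₀]ᵀ = [1364, 205]ᵀ.
det = 400·10 − 60² = 400.
β₁ = (1364·10 − 60·205)/400 = 67/20; β₀ = (400·205 − 60·1364)/400 = 2/5.

β₁ = 3.350, β₀ = 0.400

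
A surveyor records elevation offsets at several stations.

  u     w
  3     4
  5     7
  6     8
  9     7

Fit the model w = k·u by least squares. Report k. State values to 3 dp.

k = 1.046

The normal system MᵀM·[k]ᵀ = Mᵀw is [[151]]·[k]ᵀ = [158]ᵀ.
k = 158/151 = 1.04636.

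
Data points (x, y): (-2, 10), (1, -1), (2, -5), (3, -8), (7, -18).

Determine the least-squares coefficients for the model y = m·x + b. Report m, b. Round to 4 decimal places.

MᵀM·[m, b]ᵀ = Mᵀy reads: 67·m + 11·b = -181;  11·m + 5·b = -22.
(Σx·x = 67, Σx = 11, Σ1 = 5, Σx·y = -181, Σy = -22.)
Eliminating b: 5·(row 1) − 11·(row 2) gives 214·m = 5·(-181) − 11·(-22) = -663, so m = -663/214.
Then b = ((-22) − 11·(-663/214))/5 = 517/214.

m = -3.0981, b = 2.4159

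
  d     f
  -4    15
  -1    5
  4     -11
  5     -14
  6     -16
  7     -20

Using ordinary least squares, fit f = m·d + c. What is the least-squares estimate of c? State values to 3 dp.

Sums needed: Σd·d = 143, Σd = 17, Σ1 = 6.
Right-hand side: Σd·f = -415, Σf = -41.
Normal equations: [[143, 17]; [17, 6]]·[m, c]ᵀ = [-415, -41]ᵀ.
det = 143·6 − 17² = 569.
m = ((-415)·6 − 17·(-41))/569 = -1793/569; c = (143·(-41) − 17·(-415))/569 = 1192/569.

c = 2.095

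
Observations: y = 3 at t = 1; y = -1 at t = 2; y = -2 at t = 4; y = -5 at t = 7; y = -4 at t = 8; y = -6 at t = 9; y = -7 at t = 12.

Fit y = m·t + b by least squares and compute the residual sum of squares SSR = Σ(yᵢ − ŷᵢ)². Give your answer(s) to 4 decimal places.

Forming MᵀM = [[359, 43]; [43, 7]] and Mᵀy = [-212, -22]ᵀ gives MᵀM·[m, b]ᵀ = Mᵀy.
det = 359·7 − 43² = 664.
m = ((-212)·7 − 43·(-22))/664 = -269/332; b = (359·(-22) − 43·(-212))/664 = 609/332.
Residuals: 164/83, -403/332, -197/332, -193/166, 215/332, -45/83, 295/332; SSR = 1425/166.

SSR = 8.5843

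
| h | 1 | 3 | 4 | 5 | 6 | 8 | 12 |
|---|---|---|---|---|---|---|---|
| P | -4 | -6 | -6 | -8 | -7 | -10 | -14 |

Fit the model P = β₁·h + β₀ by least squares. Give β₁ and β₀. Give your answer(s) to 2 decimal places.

With design matrix M, MᵀM = [[295, 39]; [39, 7]] and MᵀP = [-376, -55]ᵀ.
det = 295·7 − 39² = 544.
β₁ = ((-376)·7 − 39·(-55))/544 = -487/544; β₀ = (295·(-55) − 39·(-376))/544 = -1561/544.

β₁ = -0.90, β₀ = -2.87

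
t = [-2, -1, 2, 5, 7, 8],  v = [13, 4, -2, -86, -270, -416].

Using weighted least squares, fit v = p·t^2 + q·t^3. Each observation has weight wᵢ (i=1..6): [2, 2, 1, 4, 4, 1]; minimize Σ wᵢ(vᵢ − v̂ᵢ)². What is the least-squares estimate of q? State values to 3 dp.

The normal equations are: 16250·p + 112462·q = -88040;  112462·p + 795434·q = -626664.
(Σwᵢ·t^2·t^2 = 16250, Σwᵢ·t^2·t^3 = 112462, Σwᵢ·t^3·t^3 = 795434, Σwᵢ·t^2·v = -88040, Σwᵢ·t^3·v = -626664.)
Eliminating q: 795434·(row 1) − 112462·(row 2) gives 278101056·p = 795434·(-88040) − 112462·(-626664) = 445877408, so p = 13933669/8690658.
Then q = ((-626664) − 112462·(13933669/8690658))/795434 = -8816735/8690658.

q = -1.015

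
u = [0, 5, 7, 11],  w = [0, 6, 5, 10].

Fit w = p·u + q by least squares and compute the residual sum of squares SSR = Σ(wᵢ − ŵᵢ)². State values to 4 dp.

MᵀM·[p, q]ᵀ = Mᵀw reads: 195·p + 23·q = 175;  23·p + 4·q = 21.
det = 195·4 − 23² = 251.
p = (175·4 − 23·21)/251 = 217/251; q = (195·21 − 23·175)/251 = 70/251.
Residuals: -70/251, 351/251, -334/251, 53/251; SSR = 966/251.

SSR = 3.8486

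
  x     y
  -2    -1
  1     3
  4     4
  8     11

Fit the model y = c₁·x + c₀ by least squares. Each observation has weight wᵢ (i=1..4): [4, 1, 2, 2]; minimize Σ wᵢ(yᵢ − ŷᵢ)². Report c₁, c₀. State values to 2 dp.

Entries of MᵀWM: Σwᵢ·x·x = 177, Σwᵢ·x = 17, Σwᵢ·1 = 9.
And Σwᵢ·x·y = 219, Σwᵢ·y = 29.
Normal equations: [[177, 17]; [17, 9]]·[c₁, c₀]ᵀ = [219, 29]ᵀ.
Eliminating c₀: 9·(row 1) − 17·(row 2) gives 1304·c₁ = 9·219 − 17·29 = 1478, so c₁ = 739/652.
Then c₀ = (29 − 17·(739/652))/9 = 705/652.

c₁ = 1.13, c₀ = 1.08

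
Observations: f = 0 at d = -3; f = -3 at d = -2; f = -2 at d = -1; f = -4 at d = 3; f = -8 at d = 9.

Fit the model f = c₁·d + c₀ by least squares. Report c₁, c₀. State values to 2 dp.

Entries of XᵀX: Σd·d = 104, Σd = 6, Σ1 = 5.
Right-hand side: Σd·f = -76, Σf = -17.
Eliminating c₀: 5·(row 1) − 6·(row 2) gives 484·c₁ = 5·(-76) − 6·(-17) = -278, so c₁ = -139/242.
Then c₀ = ((-17) − 6·(-139/242))/5 = -328/121.

c₁ = -0.57, c₀ = -2.71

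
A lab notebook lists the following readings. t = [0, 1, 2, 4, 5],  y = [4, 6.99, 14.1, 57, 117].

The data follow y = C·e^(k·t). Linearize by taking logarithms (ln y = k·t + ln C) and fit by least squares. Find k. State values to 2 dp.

k = 0.68

Taking logs, ln y = k·t + ln C, so regress ln y on t.
XᵀX = [[46.0000, 12.0000]; [12.0000, 5]], rhs = [47.2199, 14.7822]ᵀ  (here Σt = 12.0000, Σ(t)² = 46.0000, Σln y = 14.7822, Σt·ln y = 47.2199).
Δ = 46.0000·5 − (12.0000)² = 86.0000; k = (47.2199·5 − 12.0000·14.7822)/86.0000 = 0.68271, ln C = (46.0000·14.7822 − 12.0000·47.2199)/86.0000 = 1.31792.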